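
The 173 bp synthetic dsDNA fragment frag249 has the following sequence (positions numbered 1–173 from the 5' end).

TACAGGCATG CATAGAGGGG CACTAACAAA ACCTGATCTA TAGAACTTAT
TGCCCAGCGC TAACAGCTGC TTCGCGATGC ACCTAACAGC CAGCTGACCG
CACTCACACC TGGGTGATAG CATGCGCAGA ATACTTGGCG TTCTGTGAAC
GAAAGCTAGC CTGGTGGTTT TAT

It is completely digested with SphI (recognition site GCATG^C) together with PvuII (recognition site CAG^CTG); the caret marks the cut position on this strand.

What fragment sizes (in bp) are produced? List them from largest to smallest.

56, 49, 31, 27, 10 bp

SphI sites (GCATGC) start at positions 6, 120.
SphI cuts after base 5 of each site (before the last base), so after positions 10, 124.
PvuII sites (CAGCTG) start at positions 64, 91.
PvuII cuts after base 3 of each site, so after positions 66, 93.
Combined cut positions: 10, 66, 93, 124.
Linear molecule, 4 cuts → 5 fragments:
  1–10 → 10 bp
  11–66 → 56 bp
  67–93 → 27 bp
  94–124 → 31 bp
  125–173 → 49 bp
Sorted largest to smallest: 56, 49, 31, 27, 10 bp.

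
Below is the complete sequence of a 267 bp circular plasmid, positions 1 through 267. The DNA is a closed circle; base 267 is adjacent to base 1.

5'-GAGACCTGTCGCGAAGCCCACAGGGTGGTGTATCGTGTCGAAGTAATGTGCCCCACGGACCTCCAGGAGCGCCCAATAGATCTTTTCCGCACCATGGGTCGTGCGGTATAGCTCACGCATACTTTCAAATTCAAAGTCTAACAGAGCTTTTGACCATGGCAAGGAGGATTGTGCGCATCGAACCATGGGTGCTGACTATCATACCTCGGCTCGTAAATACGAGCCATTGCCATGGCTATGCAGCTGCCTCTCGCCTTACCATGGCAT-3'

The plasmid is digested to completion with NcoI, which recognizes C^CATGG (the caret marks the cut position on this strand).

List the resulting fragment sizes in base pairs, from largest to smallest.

NcoI sites (CCATGG) start at positions 92, 154, 183, 230, 259.
NcoI cuts after the first base of each site, so after positions 92, 154, 183, 230, 259.
Circular molecule, 5 cuts → 5 fragments:
  93–154 → 62 bp
  155–183 → 29 bp
  184–230 → 47 bp
  231–259 → 29 bp
  260–267 then 1–92 → 8 + 92 = 100 bp
Sorted largest to smallest: 100, 62, 47, 29, 29 bp.

100, 62, 47, 29, 29 bp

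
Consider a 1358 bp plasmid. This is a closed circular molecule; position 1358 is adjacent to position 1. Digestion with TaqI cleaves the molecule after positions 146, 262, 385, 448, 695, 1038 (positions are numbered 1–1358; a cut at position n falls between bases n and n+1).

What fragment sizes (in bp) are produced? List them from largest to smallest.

466, 343, 247, 123, 116, 63 bp

Circular molecule, 6 cuts → 6 fragments:
  262 − 146 = 116 bp
  385 − 262 = 123 bp
  448 − 385 = 63 bp
  695 − 448 = 247 bp
  1038 − 695 = 343 bp
  wrap: 1358 − 1038 + 146 = 466 bp
Sorted largest to smallest: 466, 343, 247, 123, 116, 63 bp.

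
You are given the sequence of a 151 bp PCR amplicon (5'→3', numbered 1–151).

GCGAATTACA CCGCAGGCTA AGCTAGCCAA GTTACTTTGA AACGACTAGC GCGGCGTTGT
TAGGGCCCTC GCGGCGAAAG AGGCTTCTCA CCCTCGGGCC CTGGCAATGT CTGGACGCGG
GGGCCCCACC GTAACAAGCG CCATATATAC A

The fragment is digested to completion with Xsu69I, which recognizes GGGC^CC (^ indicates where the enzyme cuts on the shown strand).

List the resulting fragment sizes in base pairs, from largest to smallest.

66, 33, 27, 25 bp

Xsu69I sites (GGGCCC) start at positions 63, 96, 121.
Xsu69I cuts after base 4 of each site, so after positions 66, 99, 124.
Linear molecule, 3 cuts → 4 fragments:
  1–66 → 66 bp
  67–99 → 33 bp
  100–124 → 25 bp
  125–151 → 27 bp
Sorted largest to smallest: 66, 33, 27, 25 bp.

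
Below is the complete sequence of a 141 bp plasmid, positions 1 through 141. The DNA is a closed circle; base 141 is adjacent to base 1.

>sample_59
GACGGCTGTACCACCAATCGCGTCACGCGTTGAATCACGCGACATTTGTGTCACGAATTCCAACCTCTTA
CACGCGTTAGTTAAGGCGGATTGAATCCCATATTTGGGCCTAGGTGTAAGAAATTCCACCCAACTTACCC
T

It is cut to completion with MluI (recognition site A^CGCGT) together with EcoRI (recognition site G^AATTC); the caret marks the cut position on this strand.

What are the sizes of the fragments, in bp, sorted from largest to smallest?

94, 30, 17 bp

MluI sites (ACGCGT) start at positions 25, 72.
MluI cuts after the first base of each site, so after positions 25, 72.
The EcoRI site (GAATTC) starts at position 55.
EcoRI cuts after the first base of each site, so after position 55.
Combined cut positions: 25, 55, 72.
Circular molecule, 3 cuts → 3 fragments:
  26–55 → 30 bp
  56–72 → 17 bp
  73–141 then 1–25 → 69 + 25 = 94 bp
Sorted largest to smallest: 94, 30, 17 bp.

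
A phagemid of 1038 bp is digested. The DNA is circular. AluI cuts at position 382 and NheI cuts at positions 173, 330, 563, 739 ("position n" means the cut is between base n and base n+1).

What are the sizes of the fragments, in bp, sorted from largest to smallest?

Combined cut positions (sorted): 173, 330, 382, 563, 739.
Circular molecule, 5 cuts → 5 fragments:
  330 − 173 = 157 bp
  382 − 330 = 52 bp
  563 − 382 = 181 bp
  739 − 563 = 176 bp
  wrap: 1038 − 739 + 173 = 472 bp
Sorted largest to smallest: 472, 181, 176, 157, 52 bp.

472, 181, 176, 157, 52 bp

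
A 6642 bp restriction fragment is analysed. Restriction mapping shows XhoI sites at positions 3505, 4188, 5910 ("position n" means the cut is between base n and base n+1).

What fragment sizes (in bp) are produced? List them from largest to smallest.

3505, 1722, 732, 683 bp

Linear molecule, 3 cuts → 4 fragments:
  3505 − 0 = 3505 bp
  4188 − 3505 = 683 bp
  5910 − 4188 = 1722 bp
  6642 − 5910 = 732 bp
Sorted largest to smallest: 3505, 1722, 732, 683 bp.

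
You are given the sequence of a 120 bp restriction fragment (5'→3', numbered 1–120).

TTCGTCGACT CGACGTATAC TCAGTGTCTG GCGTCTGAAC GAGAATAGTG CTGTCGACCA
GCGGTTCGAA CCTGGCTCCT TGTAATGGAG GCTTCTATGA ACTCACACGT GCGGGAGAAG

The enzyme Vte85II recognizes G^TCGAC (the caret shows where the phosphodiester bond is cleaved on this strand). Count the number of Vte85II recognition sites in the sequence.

2

GTCGAC occurs starting at positions 4, 53.
Vte85II cuts at 2 sites.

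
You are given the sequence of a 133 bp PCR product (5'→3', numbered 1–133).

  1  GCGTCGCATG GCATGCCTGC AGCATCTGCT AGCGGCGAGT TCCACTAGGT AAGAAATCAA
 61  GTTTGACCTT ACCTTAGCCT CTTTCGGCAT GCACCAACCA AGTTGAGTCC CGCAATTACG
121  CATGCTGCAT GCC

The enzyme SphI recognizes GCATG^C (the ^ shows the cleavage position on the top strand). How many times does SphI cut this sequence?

GCATGC occurs starting at positions 11, 87, 120, 127.
SphI cuts at 4 sites.

4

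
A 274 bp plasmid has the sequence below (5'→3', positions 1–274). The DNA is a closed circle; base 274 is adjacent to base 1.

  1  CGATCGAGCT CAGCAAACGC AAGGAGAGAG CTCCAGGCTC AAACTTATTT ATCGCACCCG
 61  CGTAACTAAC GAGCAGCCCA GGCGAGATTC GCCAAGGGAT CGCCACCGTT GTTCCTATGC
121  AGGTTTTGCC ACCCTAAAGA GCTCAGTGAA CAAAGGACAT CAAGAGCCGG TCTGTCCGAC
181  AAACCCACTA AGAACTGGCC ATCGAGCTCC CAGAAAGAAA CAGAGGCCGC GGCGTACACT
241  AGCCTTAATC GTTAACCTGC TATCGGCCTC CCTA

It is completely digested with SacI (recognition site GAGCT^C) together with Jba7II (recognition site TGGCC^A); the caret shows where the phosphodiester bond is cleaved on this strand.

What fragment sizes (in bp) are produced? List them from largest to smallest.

111, 76, 57, 22, 8 bp

SacI sites (GAGCTC) start at positions 6, 28, 139, 204.
SacI cuts after base 5 of each site (before the last base), so after positions 10, 32, 143, 208.
The Jba7II site (TGGCCA) starts at position 196.
Jba7II cuts after base 5 of each site (before the last base), so after position 200.
Combined cut positions: 10, 32, 143, 200, 208.
Circular molecule, 5 cuts → 5 fragments:
  11–32 → 22 bp
  33–143 → 111 bp
  144–200 → 57 bp
  201–208 → 8 bp
  209–274 then 1–10 → 66 + 10 = 76 bp
Sorted largest to smallest: 111, 76, 57, 22, 8 bp.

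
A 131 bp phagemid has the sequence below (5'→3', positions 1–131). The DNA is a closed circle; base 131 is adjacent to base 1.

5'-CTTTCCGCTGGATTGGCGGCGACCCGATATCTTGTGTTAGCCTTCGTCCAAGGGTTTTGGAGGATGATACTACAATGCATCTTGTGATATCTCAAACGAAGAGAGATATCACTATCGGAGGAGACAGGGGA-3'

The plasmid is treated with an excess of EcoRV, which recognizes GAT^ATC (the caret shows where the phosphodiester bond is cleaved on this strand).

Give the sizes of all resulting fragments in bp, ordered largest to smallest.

EcoRV sites (GATATC) start at positions 26, 86, 105.
EcoRV cuts after base 3 of each site, so after positions 28, 88, 107.
Circular molecule, 3 cuts → 3 fragments:
  29–88 → 60 bp
  89–107 → 19 bp
  108–131 then 1–28 → 24 + 28 = 52 bp
Sorted largest to smallest: 60, 52, 19 bp.

60, 52, 19 bp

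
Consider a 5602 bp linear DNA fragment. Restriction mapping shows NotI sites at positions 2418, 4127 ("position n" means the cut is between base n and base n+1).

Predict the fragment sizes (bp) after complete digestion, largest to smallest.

Linear molecule, 2 cuts → 3 fragments:
  2418 − 0 = 2418 bp
  4127 − 2418 = 1709 bp
  5602 − 4127 = 1475 bp
Sorted largest to smallest: 2418, 1709, 1475 bp.

2418, 1709, 1475 bp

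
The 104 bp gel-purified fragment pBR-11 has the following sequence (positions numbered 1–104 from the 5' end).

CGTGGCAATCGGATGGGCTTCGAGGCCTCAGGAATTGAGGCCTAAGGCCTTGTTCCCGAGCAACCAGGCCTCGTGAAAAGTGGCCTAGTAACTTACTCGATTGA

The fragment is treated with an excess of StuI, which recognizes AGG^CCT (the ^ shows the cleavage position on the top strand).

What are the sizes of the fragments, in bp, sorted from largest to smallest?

StuI sites (AGGCCT) start at positions 23, 38, 45, 66.
StuI cuts after base 3 of each site, so after positions 25, 40, 47, 68.
Linear molecule, 4 cuts → 5 fragments:
  1–25 → 25 bp
  26–40 → 15 bp
  41–47 → 7 bp
  48–68 → 21 bp
  69–104 → 36 bp
Sorted largest to smallest: 36, 25, 21, 15, 7 bp.

36, 25, 21, 15, 7 bp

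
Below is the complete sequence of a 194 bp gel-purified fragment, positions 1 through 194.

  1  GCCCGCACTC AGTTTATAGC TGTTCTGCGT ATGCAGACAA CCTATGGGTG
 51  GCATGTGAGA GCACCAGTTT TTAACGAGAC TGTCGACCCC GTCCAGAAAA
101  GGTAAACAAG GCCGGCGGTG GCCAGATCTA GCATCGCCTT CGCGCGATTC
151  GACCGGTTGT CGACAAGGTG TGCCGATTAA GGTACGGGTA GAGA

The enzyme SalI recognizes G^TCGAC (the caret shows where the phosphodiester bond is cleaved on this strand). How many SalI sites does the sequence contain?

GTCGAC occurs starting at positions 82, 159.
SalI cuts at 2 sites.

2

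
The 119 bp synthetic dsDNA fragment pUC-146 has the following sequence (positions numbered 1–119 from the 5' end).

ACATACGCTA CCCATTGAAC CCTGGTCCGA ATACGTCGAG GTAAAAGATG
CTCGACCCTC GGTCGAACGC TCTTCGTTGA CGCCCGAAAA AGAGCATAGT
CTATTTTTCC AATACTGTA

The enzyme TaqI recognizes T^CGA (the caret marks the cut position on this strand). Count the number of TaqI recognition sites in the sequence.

TCGA occurs starting at positions 36, 52, 63.
TaqI cuts at 3 sites.

3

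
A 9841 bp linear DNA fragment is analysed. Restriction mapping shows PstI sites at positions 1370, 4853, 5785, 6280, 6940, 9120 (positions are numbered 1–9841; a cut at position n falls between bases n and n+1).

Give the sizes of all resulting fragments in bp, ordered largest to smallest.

Linear molecule, 6 cuts → 7 fragments:
  1370 − 0 = 1370 bp
  4853 − 1370 = 3483 bp
  5785 − 4853 = 932 bp
  6280 − 5785 = 495 bp
  6940 − 6280 = 660 bp
  9120 − 6940 = 2180 bp
  9841 − 9120 = 721 bp
Sorted largest to smallest: 3483, 2180, 1370, 932, 721, 660, 495 bp.

3483, 2180, 1370, 932, 721, 660, 495 bp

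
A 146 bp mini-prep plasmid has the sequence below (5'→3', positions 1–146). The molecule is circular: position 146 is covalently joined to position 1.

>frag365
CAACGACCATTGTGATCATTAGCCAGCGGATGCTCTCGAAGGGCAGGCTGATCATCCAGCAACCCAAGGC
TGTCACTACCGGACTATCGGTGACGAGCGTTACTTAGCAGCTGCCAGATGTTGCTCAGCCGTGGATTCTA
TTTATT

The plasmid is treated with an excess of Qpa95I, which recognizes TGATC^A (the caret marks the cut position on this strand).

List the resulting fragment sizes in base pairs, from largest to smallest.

110, 36 bp

Qpa95I sites (TGATCA) start at positions 13, 49.
Qpa95I cuts after base 5 of each site (before the last base), so after positions 17, 53.
Circular molecule, 2 cuts → 2 fragments:
  18–53 → 36 bp
  54–146 then 1–17 → 93 + 17 = 110 bp
Sorted largest to smallest: 110, 36 bp.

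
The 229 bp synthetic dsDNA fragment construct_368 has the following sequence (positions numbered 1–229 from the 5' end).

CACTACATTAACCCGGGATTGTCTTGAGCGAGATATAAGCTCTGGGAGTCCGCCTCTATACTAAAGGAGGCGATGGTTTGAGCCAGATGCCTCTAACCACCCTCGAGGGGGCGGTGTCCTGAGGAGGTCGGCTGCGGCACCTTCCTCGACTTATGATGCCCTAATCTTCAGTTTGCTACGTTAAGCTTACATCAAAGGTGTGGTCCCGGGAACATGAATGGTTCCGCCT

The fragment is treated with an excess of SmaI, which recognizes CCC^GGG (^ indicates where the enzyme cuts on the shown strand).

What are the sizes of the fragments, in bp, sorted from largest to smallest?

SmaI sites (CCCGGG) start at positions 12, 205.
SmaI cuts after base 3 of each site, so after positions 14, 207.
Linear molecule, 2 cuts → 3 fragments:
  1–14 → 14 bp
  15–207 → 193 bp
  208–229 → 22 bp
Sorted largest to smallest: 193, 22, 14 bp.

193, 22, 14 bp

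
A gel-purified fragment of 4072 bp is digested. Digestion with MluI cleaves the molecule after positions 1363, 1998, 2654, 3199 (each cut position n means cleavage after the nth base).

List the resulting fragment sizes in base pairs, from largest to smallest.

1363, 873, 656, 635, 545 bp

Linear molecule, 4 cuts → 5 fragments:
  1363 − 0 = 1363 bp
  1998 − 1363 = 635 bp
  2654 − 1998 = 656 bp
  3199 − 2654 = 545 bp
  4072 − 3199 = 873 bp
Sorted largest to smallest: 1363, 873, 656, 635, 545 bp.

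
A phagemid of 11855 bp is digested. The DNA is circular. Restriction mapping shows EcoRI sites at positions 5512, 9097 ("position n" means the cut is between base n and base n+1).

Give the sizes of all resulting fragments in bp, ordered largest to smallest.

8270, 3585 bp

Circular molecule, 2 cuts → 2 fragments:
  9097 − 5512 = 3585 bp
  wrap: 11855 − 9097 + 5512 = 8270 bp
Sorted largest to smallest: 8270, 3585 bp.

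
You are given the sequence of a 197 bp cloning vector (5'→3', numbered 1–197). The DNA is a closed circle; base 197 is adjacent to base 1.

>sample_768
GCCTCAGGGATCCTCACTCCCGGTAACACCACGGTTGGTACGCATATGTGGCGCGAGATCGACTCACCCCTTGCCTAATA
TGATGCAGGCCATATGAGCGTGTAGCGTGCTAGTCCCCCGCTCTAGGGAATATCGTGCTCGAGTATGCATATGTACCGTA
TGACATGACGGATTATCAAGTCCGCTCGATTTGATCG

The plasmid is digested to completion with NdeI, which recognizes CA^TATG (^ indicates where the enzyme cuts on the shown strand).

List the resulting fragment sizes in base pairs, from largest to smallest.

92, 57, 48 bp

NdeI sites (CATATG) start at positions 43, 91, 148.
NdeI cuts after base 2 of each site, so after positions 44, 92, 149.
Circular molecule, 3 cuts → 3 fragments:
  45–92 → 48 bp
  93–149 → 57 bp
  150–197 then 1–44 → 48 + 44 = 92 bp
Sorted largest to smallest: 92, 57, 48 bp.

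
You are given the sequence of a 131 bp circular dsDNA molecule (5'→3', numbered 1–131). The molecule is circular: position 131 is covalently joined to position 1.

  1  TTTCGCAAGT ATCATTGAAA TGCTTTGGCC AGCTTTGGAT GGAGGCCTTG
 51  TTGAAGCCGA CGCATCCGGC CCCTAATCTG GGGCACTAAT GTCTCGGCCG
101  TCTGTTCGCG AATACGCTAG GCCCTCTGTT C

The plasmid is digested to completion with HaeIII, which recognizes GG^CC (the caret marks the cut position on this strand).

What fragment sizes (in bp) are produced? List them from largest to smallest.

HaeIII sites (GGCC) start at positions 27, 44, 68, 96, 120.
HaeIII cuts after base 2 of each site, so after positions 28, 45, 69, 97, 121.
Circular molecule, 5 cuts → 5 fragments:
  29–45 → 17 bp
  46–69 → 24 bp
  70–97 → 28 bp
  98–121 → 24 bp
  122–131 then 1–28 → 10 + 28 = 38 bp
Sorted largest to smallest: 38, 28, 24, 24, 17 bp.

38, 28, 24, 24, 17 bp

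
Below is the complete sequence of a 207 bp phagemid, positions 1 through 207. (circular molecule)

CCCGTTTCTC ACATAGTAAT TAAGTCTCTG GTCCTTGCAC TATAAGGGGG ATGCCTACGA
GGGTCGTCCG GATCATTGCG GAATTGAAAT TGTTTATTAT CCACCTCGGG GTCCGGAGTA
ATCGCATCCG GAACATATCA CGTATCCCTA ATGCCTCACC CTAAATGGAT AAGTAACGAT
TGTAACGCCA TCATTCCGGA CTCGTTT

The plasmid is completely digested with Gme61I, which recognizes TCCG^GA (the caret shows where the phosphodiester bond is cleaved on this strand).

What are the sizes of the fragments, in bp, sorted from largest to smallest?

79, 68, 45, 15 bp

Gme61I sites (TCCGGA) start at positions 67, 112, 127, 195.
Gme61I cuts after base 4 of each site, so after positions 70, 115, 130, 198.
Circular molecule, 4 cuts → 4 fragments:
  71–115 → 45 bp
  116–130 → 15 bp
  131–198 → 68 bp
  199–207 then 1–70 → 9 + 70 = 79 bp
Sorted largest to smallest: 79, 68, 45, 15 bp.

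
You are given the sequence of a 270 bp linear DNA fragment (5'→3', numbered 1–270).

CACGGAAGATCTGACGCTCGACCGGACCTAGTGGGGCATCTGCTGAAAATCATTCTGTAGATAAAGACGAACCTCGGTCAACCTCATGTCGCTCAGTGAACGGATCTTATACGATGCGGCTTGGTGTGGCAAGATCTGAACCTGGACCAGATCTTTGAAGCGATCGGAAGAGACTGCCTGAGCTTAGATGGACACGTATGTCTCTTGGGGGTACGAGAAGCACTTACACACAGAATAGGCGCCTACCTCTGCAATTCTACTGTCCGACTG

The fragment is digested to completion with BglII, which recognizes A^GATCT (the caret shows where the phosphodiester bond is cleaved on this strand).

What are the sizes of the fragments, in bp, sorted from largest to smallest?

BglII sites (AGATCT) start at positions 7, 132, 149.
BglII cuts after the first base of each site, so after positions 7, 132, 149.
Linear molecule, 3 cuts → 4 fragments:
  1–7 → 7 bp
  8–132 → 125 bp
  133–149 → 17 bp
  150–270 → 121 bp
Sorted largest to smallest: 125, 121, 17, 7 bp.

125, 121, 17, 7 bp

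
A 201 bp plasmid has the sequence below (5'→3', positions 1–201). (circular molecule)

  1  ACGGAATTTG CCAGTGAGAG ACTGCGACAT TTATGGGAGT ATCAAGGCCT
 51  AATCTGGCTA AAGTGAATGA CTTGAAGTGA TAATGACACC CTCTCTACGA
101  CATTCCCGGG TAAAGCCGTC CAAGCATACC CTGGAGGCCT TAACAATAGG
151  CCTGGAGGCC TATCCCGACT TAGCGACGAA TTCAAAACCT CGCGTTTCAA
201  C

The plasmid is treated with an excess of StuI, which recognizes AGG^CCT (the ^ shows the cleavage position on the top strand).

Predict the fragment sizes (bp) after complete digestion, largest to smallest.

StuI sites (AGGCCT) start at positions 45, 135, 148, 156.
StuI cuts after base 3 of each site, so after positions 47, 137, 150, 158.
Circular molecule, 4 cuts → 4 fragments:
  48–137 → 90 bp
  138–150 → 13 bp
  151–158 → 8 bp
  159–201 then 1–47 → 43 + 47 = 90 bp
Sorted largest to smallest: 90, 90, 13, 8 bp.

90, 90, 13, 8 bp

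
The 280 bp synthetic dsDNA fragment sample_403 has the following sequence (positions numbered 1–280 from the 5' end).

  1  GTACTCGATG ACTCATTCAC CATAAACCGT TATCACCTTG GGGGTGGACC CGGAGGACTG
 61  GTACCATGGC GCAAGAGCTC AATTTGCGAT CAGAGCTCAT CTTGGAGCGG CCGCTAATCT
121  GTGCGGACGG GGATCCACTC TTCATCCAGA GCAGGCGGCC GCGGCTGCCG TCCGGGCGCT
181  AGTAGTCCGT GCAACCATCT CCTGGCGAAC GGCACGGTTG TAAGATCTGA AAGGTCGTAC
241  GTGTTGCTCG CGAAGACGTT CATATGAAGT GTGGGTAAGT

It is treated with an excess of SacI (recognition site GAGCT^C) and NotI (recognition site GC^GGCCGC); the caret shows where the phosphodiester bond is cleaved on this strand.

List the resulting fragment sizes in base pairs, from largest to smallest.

124, 79, 48, 18, 11 bp

SacI sites (GAGCTC) start at positions 75, 93.
SacI cuts after base 5 of each site (before the last base), so after positions 79, 97.
NotI sites (GCGGCCGC) start at positions 107, 155.
NotI cuts after base 2 of each site, so after positions 108, 156.
Combined cut positions: 79, 97, 108, 156.
Linear molecule, 4 cuts → 5 fragments:
  1–79 → 79 bp
  80–97 → 18 bp
  98–108 → 11 bp
  109–156 → 48 bp
  157–280 → 124 bp
Sorted largest to smallest: 124, 79, 48, 18, 11 bp.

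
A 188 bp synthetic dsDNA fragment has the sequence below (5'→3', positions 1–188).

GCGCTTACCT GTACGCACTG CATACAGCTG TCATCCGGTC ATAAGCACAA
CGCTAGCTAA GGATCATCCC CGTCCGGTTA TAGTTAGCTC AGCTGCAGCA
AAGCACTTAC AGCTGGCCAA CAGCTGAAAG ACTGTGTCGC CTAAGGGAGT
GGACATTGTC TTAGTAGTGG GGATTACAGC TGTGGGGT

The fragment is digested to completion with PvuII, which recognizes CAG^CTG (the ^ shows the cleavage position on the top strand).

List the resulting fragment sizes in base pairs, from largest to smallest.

65, 56, 27, 20, 11, 9 bp

PvuII sites (CAGCTG) start at positions 25, 90, 110, 121, 177.
PvuII cuts after base 3 of each site, so after positions 27, 92, 112, 123, 179.
Linear molecule, 5 cuts → 6 fragments:
  1–27 → 27 bp
  28–92 → 65 bp
  93–112 → 20 bp
  113–123 → 11 bp
  124–179 → 56 bp
  180–188 → 9 bp
Sorted largest to smallest: 65, 56, 27, 20, 11, 9 bp.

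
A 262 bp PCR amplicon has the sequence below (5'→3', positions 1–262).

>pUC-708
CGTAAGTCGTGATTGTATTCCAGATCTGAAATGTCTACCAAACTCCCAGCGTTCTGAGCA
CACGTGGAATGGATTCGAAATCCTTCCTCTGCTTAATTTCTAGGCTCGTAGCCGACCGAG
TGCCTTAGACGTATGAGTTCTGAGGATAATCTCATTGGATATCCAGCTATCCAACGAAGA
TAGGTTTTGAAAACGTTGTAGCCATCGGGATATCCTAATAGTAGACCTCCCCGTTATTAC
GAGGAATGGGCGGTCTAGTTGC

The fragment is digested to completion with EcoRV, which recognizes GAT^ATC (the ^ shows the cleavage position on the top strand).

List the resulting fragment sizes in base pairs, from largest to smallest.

EcoRV sites (GATATC) start at positions 158, 209.
EcoRV cuts after base 3 of each site, so after positions 160, 211.
Linear molecule, 2 cuts → 3 fragments:
  1–160 → 160 bp
  161–211 → 51 bp
  212–262 → 51 bp
Sorted largest to smallest: 160, 51, 51 bp.

160, 51, 51 bp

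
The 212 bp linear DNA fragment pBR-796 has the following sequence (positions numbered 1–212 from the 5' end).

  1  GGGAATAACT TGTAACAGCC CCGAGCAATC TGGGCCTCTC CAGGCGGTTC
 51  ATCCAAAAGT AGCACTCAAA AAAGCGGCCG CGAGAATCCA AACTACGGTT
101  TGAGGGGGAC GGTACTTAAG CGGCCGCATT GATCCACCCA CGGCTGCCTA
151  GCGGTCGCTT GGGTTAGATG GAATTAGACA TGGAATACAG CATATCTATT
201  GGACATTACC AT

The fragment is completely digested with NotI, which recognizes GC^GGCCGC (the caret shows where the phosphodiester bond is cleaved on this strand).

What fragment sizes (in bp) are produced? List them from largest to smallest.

91, 75, 46 bp

NotI sites (GCGGCCGC) start at positions 74, 120.
NotI cuts after base 2 of each site, so after positions 75, 121.
Linear molecule, 2 cuts → 3 fragments:
  1–75 → 75 bp
  76–121 → 46 bp
  122–212 → 91 bp
Sorted largest to smallest: 91, 75, 46 bp.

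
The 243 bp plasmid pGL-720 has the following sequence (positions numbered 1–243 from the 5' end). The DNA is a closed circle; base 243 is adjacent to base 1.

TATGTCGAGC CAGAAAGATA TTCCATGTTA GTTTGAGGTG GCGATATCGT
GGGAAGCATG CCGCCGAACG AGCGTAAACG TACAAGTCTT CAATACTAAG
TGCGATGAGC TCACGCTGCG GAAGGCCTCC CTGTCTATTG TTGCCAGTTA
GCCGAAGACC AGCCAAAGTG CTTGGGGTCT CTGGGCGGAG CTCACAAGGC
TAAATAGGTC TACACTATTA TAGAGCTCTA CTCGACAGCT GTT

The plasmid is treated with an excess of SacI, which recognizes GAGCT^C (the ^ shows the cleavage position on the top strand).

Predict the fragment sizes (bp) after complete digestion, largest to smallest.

127, 81, 35 bp

SacI sites (GAGCTC) start at positions 107, 188, 223.
SacI cuts after base 5 of each site (before the last base), so after positions 111, 192, 227.
Circular molecule, 3 cuts → 3 fragments:
  112–192 → 81 bp
  193–227 → 35 bp
  228–243 then 1–111 → 16 + 111 = 127 bp
Sorted largest to smallest: 127, 81, 35 bp.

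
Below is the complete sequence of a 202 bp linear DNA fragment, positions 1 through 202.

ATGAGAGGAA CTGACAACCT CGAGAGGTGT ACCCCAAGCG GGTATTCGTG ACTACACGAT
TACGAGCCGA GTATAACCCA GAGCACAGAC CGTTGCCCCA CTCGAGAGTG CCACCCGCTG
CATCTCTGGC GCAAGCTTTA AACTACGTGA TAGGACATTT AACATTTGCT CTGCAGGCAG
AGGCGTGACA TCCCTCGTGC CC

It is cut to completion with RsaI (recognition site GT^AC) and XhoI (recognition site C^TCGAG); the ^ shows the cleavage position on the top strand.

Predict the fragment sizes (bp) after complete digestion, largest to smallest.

The RsaI site (GTAC) starts at position 29.
RsaI cuts after base 2 of each site, so after position 30.
XhoI sites (CTCGAG) start at positions 19, 101.
XhoI cuts after the first base of each site, so after positions 19, 101.
Combined cut positions: 19, 30, 101.
Linear molecule, 3 cuts → 4 fragments:
  1–19 → 19 bp
  20–30 → 11 bp
  31–101 → 71 bp
  102–202 → 101 bp
Sorted largest to smallest: 101, 71, 19, 11 bp.

101, 71, 19, 11 bp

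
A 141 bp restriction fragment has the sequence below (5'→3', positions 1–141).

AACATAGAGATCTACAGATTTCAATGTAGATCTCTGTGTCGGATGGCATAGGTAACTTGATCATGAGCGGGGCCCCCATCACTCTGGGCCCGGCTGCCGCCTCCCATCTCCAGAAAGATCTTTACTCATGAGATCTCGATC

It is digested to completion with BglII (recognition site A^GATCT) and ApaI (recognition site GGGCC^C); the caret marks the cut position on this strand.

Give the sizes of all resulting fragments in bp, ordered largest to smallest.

46, 26, 20, 16, 15, 10, 8 bp

BglII sites (AGATCT) start at positions 8, 28, 116, 131.
BglII cuts after the first base of each site, so after positions 8, 28, 116, 131.
ApaI sites (GGGCCC) start at positions 70, 86.
ApaI cuts after base 5 of each site (before the last base), so after positions 74, 90.
Combined cut positions: 8, 28, 74, 90, 116, 131.
Linear molecule, 6 cuts → 7 fragments:
  1–8 → 8 bp
  9–28 → 20 bp
  29–74 → 46 bp
  75–90 → 16 bp
  91–116 → 26 bp
  117–131 → 15 bp
  132–141 → 10 bp
Sorted largest to smallest: 46, 26, 20, 16, 15, 10, 8 bp.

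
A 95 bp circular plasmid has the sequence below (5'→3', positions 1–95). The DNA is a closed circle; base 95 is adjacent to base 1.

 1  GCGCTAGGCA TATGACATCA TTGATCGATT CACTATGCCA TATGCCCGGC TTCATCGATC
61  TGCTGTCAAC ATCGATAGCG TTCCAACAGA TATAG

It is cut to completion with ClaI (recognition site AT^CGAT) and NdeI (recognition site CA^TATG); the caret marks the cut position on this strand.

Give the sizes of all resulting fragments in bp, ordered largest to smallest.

ClaI sites (ATCGAT) start at positions 24, 54, 71.
ClaI cuts after base 2 of each site, so after positions 25, 55, 72.
NdeI sites (CATATG) start at positions 9, 39.
NdeI cuts after base 2 of each site, so after positions 10, 40.
Combined cut positions: 10, 25, 40, 55, 72.
Circular molecule, 5 cuts → 5 fragments:
  11–25 → 15 bp
  26–40 → 15 bp
  41–55 → 15 bp
  56–72 → 17 bp
  73–95 then 1–10 → 23 + 10 = 33 bp
Sorted largest to smallest: 33, 17, 15, 15, 15 bp.

33, 17, 15, 15, 15 bp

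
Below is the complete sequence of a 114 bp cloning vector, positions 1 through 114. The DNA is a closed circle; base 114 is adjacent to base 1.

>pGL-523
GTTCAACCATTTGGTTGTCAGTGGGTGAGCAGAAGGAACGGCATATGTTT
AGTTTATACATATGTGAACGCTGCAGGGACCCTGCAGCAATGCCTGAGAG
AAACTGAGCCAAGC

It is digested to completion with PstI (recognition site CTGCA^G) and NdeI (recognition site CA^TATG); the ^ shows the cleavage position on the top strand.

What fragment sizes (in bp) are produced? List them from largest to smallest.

PstI sites (CTGCAG) start at positions 71, 82.
PstI cuts after base 5 of each site (before the last base), so after positions 75, 86.
NdeI sites (CATATG) start at positions 42, 59.
NdeI cuts after base 2 of each site, so after positions 43, 60.
Combined cut positions: 43, 60, 75, 86.
Circular molecule, 4 cuts → 4 fragments:
  44–60 → 17 bp
  61–75 → 15 bp
  76–86 → 11 bp
  87–114 then 1–43 → 28 + 43 = 71 bp
Sorted largest to smallest: 71, 17, 15, 11 bp.

71, 17, 15, 11 bp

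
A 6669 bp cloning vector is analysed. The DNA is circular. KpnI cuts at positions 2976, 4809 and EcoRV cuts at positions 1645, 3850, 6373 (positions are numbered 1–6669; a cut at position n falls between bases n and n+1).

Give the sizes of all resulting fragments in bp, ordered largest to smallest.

Combined cut positions (sorted): 1645, 2976, 3850, 4809, 6373.
Circular molecule, 5 cuts → 5 fragments:
  2976 − 1645 = 1331 bp
  3850 − 2976 = 874 bp
  4809 − 3850 = 959 bp
  6373 − 4809 = 1564 bp
  wrap: 6669 − 6373 + 1645 = 1941 bp
Sorted largest to smallest: 1941, 1564, 1331, 959, 874 bp.

1941, 1564, 1331, 959, 874 bp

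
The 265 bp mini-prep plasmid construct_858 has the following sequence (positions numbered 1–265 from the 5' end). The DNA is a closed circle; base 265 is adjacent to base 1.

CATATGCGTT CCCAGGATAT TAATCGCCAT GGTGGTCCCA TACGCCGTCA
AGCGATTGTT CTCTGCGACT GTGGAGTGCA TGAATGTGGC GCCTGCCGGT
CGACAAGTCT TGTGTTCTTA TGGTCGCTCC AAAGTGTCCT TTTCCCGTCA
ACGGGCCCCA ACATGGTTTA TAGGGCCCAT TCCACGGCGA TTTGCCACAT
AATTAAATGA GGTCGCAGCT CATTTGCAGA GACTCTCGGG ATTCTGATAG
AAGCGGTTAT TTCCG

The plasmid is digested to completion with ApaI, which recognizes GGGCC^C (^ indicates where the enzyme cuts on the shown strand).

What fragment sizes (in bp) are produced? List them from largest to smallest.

245, 20 bp

ApaI sites (GGGCCC) start at positions 153, 173.
ApaI cuts after base 5 of each site (before the last base), so after positions 157, 177.
Circular molecule, 2 cuts → 2 fragments:
  158–177 → 20 bp
  178–265 then 1–157 → 88 + 157 = 245 bp
Sorted largest to smallest: 245, 20 bp.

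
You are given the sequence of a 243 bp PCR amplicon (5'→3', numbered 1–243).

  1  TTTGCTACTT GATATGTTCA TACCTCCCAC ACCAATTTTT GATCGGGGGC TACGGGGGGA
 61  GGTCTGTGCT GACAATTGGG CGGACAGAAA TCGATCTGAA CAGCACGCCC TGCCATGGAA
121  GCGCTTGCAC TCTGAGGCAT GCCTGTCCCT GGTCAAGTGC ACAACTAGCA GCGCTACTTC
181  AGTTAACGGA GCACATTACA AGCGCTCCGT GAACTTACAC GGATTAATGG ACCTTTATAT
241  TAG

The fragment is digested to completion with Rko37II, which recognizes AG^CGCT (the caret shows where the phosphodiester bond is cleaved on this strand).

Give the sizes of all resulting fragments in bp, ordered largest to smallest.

121, 50, 41, 31 bp

Rko37II sites (AGCGCT) start at positions 120, 170, 201.
Rko37II cuts after base 2 of each site, so after positions 121, 171, 202.
Linear molecule, 3 cuts → 4 fragments:
  1–121 → 121 bp
  122–171 → 50 bp
  172–202 → 31 bp
  203–243 → 41 bp
Sorted largest to smallest: 121, 50, 41, 31 bp.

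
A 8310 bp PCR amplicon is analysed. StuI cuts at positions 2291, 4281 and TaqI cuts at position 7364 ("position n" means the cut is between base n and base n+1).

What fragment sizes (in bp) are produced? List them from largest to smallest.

3083, 2291, 1990, 946 bp

Combined cut positions (sorted): 2291, 4281, 7364.
Linear molecule, 3 cuts → 4 fragments:
  2291 − 0 = 2291 bp
  4281 − 2291 = 1990 bp
  7364 − 4281 = 3083 bp
  8310 − 7364 = 946 bp
Sorted largest to smallest: 3083, 2291, 1990, 946 bp.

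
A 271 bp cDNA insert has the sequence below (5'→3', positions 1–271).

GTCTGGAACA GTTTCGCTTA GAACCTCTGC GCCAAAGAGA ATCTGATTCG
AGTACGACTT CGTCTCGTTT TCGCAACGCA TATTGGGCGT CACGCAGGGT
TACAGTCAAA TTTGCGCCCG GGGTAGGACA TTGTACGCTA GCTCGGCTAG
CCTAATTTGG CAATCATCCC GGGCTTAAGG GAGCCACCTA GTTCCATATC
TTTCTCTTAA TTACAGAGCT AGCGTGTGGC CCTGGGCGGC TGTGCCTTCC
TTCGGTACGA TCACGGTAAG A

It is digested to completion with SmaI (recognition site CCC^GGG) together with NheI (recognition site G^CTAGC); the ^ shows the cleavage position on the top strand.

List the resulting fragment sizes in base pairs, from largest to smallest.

SmaI sites (CCCGGG) start at positions 117, 168.
SmaI cuts after base 3 of each site, so after positions 119, 170.
NheI sites (GCTAGC) start at positions 137, 146, 218.
NheI cuts after the first base of each site, so after positions 137, 146, 218.
Combined cut positions: 119, 137, 146, 170, 218.
Linear molecule, 5 cuts → 6 fragments:
  1–119 → 119 bp
  120–137 → 18 bp
  138–146 → 9 bp
  147–170 → 24 bp
  171–218 → 48 bp
  219–271 → 53 bp
Sorted largest to smallest: 119, 53, 48, 24, 18, 9 bp.

119, 53, 48, 24, 18, 9 bp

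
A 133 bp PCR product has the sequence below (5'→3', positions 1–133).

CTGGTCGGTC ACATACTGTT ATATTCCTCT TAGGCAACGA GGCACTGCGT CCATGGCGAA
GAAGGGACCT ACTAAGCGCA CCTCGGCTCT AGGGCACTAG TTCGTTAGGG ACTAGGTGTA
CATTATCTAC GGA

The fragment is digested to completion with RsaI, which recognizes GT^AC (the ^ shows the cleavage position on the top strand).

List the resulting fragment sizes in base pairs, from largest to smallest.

The RsaI site (GTAC) starts at position 118.
RsaI cuts after base 2 of each site, so after position 119.
Linear molecule, 1 cut → 2 fragments:
  1–119 → 119 bp
  120–133 → 14 bp
Sorted largest to smallest: 119, 14 bp.

119, 14 bp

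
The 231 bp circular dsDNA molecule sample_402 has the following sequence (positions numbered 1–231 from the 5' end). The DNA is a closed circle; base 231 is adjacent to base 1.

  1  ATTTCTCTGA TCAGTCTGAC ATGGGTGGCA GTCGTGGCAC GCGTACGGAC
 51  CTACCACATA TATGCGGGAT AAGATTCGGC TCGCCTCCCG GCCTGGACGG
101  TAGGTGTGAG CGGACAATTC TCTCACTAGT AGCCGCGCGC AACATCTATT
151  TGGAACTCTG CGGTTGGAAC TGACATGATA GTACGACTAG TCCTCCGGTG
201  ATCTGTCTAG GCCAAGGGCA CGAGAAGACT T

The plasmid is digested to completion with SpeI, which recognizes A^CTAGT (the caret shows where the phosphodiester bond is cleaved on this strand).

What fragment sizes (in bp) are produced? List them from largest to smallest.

SpeI sites (ACTAGT) start at positions 125, 186.
SpeI cuts after the first base of each site, so after positions 125, 186.
Circular molecule, 2 cuts → 2 fragments:
  126–186 → 61 bp
  187–231 then 1–125 → 45 + 125 = 170 bp
Sorted largest to smallest: 170, 61 bp.

170, 61 bp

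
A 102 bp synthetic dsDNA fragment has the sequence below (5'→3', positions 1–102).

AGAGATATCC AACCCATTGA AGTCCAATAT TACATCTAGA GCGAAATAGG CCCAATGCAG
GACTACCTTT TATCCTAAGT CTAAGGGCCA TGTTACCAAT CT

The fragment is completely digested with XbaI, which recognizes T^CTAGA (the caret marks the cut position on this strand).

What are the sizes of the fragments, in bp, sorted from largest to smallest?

67, 35 bp

The XbaI site (TCTAGA) starts at position 35.
XbaI cuts after the first base of each site, so after position 35.
Linear molecule, 1 cut → 2 fragments:
  1–35 → 35 bp
  36–102 → 67 bp
Sorted largest to smallest: 67, 35 bp.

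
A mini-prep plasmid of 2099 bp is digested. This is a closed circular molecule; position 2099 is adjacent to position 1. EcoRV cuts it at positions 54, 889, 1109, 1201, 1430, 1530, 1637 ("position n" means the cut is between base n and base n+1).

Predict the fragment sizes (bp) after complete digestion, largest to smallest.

Circular molecule, 7 cuts → 7 fragments:
  889 − 54 = 835 bp
  1109 − 889 = 220 bp
  1201 − 1109 = 92 bp
  1430 − 1201 = 229 bp
  1530 − 1430 = 100 bp
  1637 − 1530 = 107 bp
  wrap: 2099 − 1637 + 54 = 516 bp
Sorted largest to smallest: 835, 516, 229, 220, 107, 100, 92 bp.

835, 516, 229, 220, 107, 100, 92 bp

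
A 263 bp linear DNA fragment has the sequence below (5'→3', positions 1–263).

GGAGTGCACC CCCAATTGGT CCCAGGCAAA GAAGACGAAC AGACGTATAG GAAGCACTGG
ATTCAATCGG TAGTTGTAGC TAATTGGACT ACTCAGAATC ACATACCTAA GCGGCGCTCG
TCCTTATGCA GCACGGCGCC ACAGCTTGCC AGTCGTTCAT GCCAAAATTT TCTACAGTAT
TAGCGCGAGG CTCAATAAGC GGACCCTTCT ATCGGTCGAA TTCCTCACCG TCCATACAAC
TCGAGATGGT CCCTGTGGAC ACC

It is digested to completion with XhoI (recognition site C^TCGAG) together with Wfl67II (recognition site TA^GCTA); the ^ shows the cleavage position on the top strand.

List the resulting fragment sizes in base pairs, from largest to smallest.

The XhoI site (CTCGAG) starts at position 240.
XhoI cuts after the first base of each site, so after position 240.
The Wfl67II site (TAGCTA) starts at position 77.
Wfl67II cuts after base 2 of each site, so after position 78.
Combined cut positions: 78, 240.
Linear molecule, 2 cuts → 3 fragments:
  1–78 → 78 bp
  79–240 → 162 bp
  241–263 → 23 bp
Sorted largest to smallest: 162, 78, 23 bp.

162, 78, 23 bp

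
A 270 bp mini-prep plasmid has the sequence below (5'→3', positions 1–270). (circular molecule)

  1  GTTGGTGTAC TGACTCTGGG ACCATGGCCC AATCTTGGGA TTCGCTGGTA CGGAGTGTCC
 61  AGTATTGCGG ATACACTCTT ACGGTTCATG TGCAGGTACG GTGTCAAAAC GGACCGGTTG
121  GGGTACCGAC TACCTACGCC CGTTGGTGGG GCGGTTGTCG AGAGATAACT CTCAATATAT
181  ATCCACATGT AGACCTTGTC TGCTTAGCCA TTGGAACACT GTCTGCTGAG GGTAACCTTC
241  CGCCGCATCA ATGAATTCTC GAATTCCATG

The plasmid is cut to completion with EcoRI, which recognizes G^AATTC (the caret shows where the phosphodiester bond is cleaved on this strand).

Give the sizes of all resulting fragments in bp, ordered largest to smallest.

EcoRI sites (GAATTC) start at positions 253, 261.
EcoRI cuts after the first base of each site, so after positions 253, 261.
Circular molecule, 2 cuts → 2 fragments:
  254–261 → 8 bp
  262–270 then 1–253 → 9 + 253 = 262 bp
Sorted largest to smallest: 262, 8 bp.

262, 8 bp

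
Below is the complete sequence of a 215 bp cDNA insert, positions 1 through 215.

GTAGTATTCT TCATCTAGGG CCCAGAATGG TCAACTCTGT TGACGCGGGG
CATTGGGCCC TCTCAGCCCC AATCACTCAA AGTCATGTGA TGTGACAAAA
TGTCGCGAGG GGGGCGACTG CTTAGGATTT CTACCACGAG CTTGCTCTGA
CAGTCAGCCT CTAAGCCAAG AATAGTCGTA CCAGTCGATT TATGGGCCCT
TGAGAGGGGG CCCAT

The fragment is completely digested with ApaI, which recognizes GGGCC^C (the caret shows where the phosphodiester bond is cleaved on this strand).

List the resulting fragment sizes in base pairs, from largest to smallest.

ApaI sites (GGGCCC) start at positions 18, 55, 194, 208.
ApaI cuts after base 5 of each site (before the last base), so after positions 22, 59, 198, 212.
Linear molecule, 4 cuts → 5 fragments:
  1–22 → 22 bp
  23–59 → 37 bp
  60–198 → 139 bp
  199–212 → 14 bp
  213–215 → 3 bp
Sorted largest to smallest: 139, 37, 22, 14, 3 bp.

139, 37, 22, 14, 3 bp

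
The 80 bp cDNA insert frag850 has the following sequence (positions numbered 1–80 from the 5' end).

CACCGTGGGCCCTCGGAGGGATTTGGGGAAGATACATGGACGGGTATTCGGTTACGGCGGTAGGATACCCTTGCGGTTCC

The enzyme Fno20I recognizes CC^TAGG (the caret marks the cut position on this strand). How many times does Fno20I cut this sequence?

No occurrence of CCTAGG is present in the sequence.
Fno20I does not cut: 0 sites.

0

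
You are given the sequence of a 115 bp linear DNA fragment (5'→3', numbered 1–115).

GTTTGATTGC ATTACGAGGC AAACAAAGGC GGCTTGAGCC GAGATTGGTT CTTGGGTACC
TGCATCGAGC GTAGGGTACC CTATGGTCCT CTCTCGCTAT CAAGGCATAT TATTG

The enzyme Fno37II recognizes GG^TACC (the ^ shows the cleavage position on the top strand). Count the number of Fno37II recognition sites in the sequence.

2

GGTACC occurs starting at positions 55, 75.
Fno37II cuts at 2 sites.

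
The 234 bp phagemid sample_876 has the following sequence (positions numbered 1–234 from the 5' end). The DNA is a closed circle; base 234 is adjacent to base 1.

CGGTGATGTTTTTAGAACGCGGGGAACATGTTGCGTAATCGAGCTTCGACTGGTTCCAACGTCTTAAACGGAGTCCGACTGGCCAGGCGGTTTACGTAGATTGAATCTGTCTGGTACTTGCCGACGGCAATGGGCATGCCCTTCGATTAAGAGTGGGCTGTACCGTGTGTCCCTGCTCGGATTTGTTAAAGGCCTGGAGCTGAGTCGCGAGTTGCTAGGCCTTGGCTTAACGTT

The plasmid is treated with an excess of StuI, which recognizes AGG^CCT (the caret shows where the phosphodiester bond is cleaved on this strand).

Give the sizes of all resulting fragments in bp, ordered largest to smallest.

StuI sites (AGGCCT) start at positions 190, 217.
StuI cuts after base 3 of each site, so after positions 192, 219.
Circular molecule, 2 cuts → 2 fragments:
  193–219 → 27 bp
  220–234 then 1–192 → 15 + 192 = 207 bp
Sorted largest to smallest: 207, 27 bp.

207, 27 bp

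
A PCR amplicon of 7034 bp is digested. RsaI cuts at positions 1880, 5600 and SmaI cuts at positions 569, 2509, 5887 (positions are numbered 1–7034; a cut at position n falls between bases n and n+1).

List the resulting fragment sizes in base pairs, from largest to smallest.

Combined cut positions (sorted): 569, 1880, 2509, 5600, 5887.
Linear molecule, 5 cuts → 6 fragments:
  569 − 0 = 569 bp
  1880 − 569 = 1311 bp
  2509 − 1880 = 629 bp
  5600 − 2509 = 3091 bp
  5887 − 5600 = 287 bp
  7034 − 5887 = 1147 bp
Sorted largest to smallest: 3091, 1311, 1147, 629, 569, 287 bp.

3091, 1311, 1147, 629, 569, 287 bp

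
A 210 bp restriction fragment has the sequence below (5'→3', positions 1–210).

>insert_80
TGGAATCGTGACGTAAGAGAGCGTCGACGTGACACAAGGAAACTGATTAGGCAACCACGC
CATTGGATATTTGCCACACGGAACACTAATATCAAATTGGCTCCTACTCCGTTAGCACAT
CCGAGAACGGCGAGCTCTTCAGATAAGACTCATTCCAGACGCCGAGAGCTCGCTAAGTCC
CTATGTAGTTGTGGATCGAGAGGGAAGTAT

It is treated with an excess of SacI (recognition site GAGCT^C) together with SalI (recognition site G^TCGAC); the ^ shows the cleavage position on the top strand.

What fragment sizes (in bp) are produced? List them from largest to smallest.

SacI sites (GAGCTC) start at positions 132, 166.
SacI cuts after base 5 of each site (before the last base), so after positions 136, 170.
The SalI site (GTCGAC) starts at position 23.
SalI cuts after the first base of each site, so after position 23.
Combined cut positions: 23, 136, 170.
Linear molecule, 3 cuts → 4 fragments:
  1–23 → 23 bp
  24–136 → 113 bp
  137–170 → 34 bp
  171–210 → 40 bp
Sorted largest to smallest: 113, 40, 34, 23 bp.

113, 40, 34, 23 bp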